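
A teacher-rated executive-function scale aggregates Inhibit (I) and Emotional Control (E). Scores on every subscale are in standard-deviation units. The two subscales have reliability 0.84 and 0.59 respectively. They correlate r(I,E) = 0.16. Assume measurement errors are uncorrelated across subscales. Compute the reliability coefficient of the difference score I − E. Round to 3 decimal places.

0.661

Var(I−E) = 1 + 1 − 2·0.16 = 2 − 0.32 = 1.68.
Because errors are independent across components, Cov(Tᵢ,Tⱼ) = Cov(Xᵢ,Xⱼ); the off-diagonal part of the true-score variance is the same as above.
True-score variance = [0.84 + 0.59] − 0.32 = 1.43 − 0.32 = 1.11.
Reliability = 1.11 / 1.68 = 0.661.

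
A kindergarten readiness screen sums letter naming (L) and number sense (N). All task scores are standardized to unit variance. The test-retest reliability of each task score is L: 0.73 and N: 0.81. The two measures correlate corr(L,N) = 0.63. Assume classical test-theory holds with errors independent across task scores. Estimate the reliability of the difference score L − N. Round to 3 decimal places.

Var(L−N) = 1 + 1 − 2·0.63 = 2 − 1.26 = 0.74.
Because errors are independent across components, Cov(Tᵢ,Tⱼ) = Cov(Xᵢ,Xⱼ); the off-diagonal part of the true-score variance is the same as above.
True-score variance = [0.73 + 0.81] − 1.26 = 1.54 − 1.26 = 0.28.
Reliability = 0.28 / 0.74 = 0.378.

0.378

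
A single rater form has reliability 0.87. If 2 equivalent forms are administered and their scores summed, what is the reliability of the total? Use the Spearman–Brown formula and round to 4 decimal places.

0.9305

ρ_k = kρ / (1 + (k−1)ρ) = 2·0.87 / (1 + 1·0.87) = 1.740 / 1.870 = 0.9305.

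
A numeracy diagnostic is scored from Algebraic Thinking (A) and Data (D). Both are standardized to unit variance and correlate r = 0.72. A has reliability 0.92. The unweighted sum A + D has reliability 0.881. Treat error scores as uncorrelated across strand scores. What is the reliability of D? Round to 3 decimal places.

Var(A+D) = 2 + 2·0.72 = 3.440.
True-score variance = ρ_A + ρ_D + 2·0.72, so 0.881 = (0.92 + ρ_D + 1.44) / 3.440.
ρ_D = 0.881·3.440 − 0.92 − 1.44 = 0.671.

0.671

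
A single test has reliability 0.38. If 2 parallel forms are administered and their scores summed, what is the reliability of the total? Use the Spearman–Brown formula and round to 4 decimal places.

ρ_k = kρ / (1 + (k−1)ρ) = 2·0.38 / (1 + 1·0.38) = 0.760 / 1.380 = 0.5507.

0.5507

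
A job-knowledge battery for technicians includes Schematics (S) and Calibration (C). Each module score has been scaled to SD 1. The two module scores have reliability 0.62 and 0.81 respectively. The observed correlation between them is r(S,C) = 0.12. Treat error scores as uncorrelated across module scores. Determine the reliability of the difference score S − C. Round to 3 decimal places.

0.676

Var(S−C) = 1 + 1 − 2·0.12 = 2 − 0.24 = 1.76.
Because errors are independent across components, Cov(Tᵢ,Tⱼ) = Cov(Xᵢ,Xⱼ); the off-diagonal part of the true-score variance is the same as above.
True-score variance = [0.62 + 0.81] − 0.24 = 1.43 − 0.24 = 1.19.
Reliability = 1.19 / 1.76 = 0.676.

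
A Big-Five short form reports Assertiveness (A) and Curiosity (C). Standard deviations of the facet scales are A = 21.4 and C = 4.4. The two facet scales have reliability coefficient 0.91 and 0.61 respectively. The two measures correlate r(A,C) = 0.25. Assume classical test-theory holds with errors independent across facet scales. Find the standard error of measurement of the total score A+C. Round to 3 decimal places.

Var(total) = 477.32 + 47.08 = 524.4.
True-score variance = 428.553 + 47.08 = 475.633, so reliability = 0.9070.
Error variance = 524.4 − 475.633 = 48.7668; SEM = √48.7668 = 6.983.

6.983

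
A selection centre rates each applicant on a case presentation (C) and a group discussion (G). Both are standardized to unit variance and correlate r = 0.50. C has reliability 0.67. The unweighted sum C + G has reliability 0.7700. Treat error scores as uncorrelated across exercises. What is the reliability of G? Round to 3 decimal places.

0.640

Var(C+G) = 2 + 2·0.50 = 3.000.
True-score variance = ρ_C + ρ_G + 2·0.50, so 0.7700 = (0.67 + ρ_G + 1.00) / 3.000.
ρ_G = 0.7700·3.000 − 0.67 − 1.00 = 0.640.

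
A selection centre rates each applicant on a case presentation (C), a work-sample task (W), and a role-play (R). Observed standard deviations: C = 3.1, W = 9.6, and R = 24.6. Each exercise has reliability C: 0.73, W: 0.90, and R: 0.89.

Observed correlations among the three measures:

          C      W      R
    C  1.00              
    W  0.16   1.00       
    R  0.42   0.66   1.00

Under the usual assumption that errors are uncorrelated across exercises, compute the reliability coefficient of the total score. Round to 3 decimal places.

0.928

Var(C+W+R) = 3.1² + 9.6² + 24.6² + 2·[3.1·9.6·0.16 + 3.1·24.6·0.42 + 9.6·24.6·0.66] = 706.93 + 385.313 = 1092.24.
Because errors are independent across components, Cov(Tᵢ,Tⱼ) = Cov(Xᵢ,Xⱼ); the off-diagonal part of the true-score variance is the same as above.
True-score variance = [3.1²·0.73 + 9.6²·0.90 + 24.6²·0.89] + 385.313 = 628.552 + 385.313 = 1013.86.
Reliability = 1013.86 / 1092.24 = 0.928.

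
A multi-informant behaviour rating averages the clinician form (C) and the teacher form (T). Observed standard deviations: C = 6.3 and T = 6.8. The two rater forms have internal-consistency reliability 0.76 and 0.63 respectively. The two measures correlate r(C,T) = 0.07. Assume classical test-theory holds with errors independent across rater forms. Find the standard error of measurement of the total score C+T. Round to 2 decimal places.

Var(total) = 85.93 + 5.9976 = 91.9276.
True-score variance = 59.2956 + 5.9976 = 65.2932, so reliability = 0.7103.
Error variance = 91.9276 − 65.2932 = 26.6344; SEM = √26.6344 = 5.16.

5.16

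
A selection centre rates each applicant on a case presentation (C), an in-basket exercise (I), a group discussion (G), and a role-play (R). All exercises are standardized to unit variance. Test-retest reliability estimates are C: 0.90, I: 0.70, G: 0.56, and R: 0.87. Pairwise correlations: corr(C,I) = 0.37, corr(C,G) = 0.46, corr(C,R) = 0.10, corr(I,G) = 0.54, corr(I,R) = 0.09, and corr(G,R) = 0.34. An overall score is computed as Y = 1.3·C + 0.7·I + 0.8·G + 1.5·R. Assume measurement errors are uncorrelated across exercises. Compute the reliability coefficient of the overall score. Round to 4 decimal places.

Var(Y) = 1.3² + 0.7² + 0.8² + 1.5² + 2·[0.91·0.37 + 1.04·0.46 + 1.95·0.10 + 0.56·0.54 + 1.05·0.09 + 1.2·0.34] = 5.07 + 3.63 = 8.7.
With uncorrelated errors the cross-covariances are all true-score covariance, so they carry over unchanged; only the diagonal terms shrink to ρᵢσᵢ².
True-score variance = [1.3²·0.90 + 0.7²·0.70 + 0.8²·0.56 + 1.5²·0.87] + 3.63 = 4.1799 + 3.63 = 7.8099.
Reliability = 7.8099 / 8.7 = 0.8977.

0.8977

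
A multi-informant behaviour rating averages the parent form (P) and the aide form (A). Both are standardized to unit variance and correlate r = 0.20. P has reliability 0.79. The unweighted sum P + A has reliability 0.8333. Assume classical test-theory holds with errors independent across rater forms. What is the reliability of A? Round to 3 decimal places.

0.810

Var(P+A) = 2 + 2·0.20 = 2.400.
True-score variance = ρ_P + ρ_A + 2·0.20, so 0.8333 = (0.79 + ρ_A + 0.40) / 2.400.
ρ_A = 0.8333·2.400 − 0.79 − 0.40 = 0.810.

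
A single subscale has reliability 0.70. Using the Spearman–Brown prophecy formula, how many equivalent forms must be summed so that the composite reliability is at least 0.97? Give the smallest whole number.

k ≥ ρ*(1−ρ₁)/(ρ₁(1−ρ*)) = 0.97·0.30 / (0.70·0.03) = 13.857.
Smallest integer k = 14.

14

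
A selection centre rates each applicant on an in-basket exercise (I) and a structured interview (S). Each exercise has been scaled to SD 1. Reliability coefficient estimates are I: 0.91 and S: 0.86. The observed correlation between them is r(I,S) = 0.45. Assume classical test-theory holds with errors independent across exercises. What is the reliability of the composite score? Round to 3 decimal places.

0.921

Var(I+S) = 2 + 2·[0.45] = 2 + 0.9 = 2.9.
Under uncorrelated errors the observed covariances equal the true-score covariances, so only the own-variance terms attenuate.
True-score variance = [0.91 + 0.86] + 0.9 = 1.77 + 0.9 = 2.67.
Reliability = 2.67 / 2.9 = 0.921.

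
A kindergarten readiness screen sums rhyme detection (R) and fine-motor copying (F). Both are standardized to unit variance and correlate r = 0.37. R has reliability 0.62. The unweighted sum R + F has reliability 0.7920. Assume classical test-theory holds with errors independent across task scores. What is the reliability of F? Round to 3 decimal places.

0.810

Var(R+F) = 2 + 2·0.37 = 2.740.
True-score variance = ρ_R + ρ_F + 2·0.37, so 0.7920 = (0.62 + ρ_F + 0.74) / 2.740.
ρ_F = 0.7920·2.740 − 0.62 − 0.74 = 0.810.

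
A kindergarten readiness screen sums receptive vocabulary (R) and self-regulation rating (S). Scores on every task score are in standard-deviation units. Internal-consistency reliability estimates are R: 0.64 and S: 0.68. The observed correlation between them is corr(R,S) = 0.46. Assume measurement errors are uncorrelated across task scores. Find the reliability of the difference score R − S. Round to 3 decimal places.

Var(R−S) = 1 + 1 − 2·0.46 = 2 − 0.92 = 1.08.
Under uncorrelated errors the observed covariances equal the true-score covariances, so only the own-variance terms attenuate.
True-score variance = [0.64 + 0.68] − 0.92 = 1.32 − 0.92 = 0.4.
Reliability = 0.4 / 1.08 = 0.370.

0.370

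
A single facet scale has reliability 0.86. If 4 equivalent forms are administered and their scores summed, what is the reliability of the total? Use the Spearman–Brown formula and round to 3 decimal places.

0.961

ρ_k = kρ / (1 + (k−1)ρ) = 4·0.86 / (1 + 3·0.86) = 3.440 / 3.580 = 0.961.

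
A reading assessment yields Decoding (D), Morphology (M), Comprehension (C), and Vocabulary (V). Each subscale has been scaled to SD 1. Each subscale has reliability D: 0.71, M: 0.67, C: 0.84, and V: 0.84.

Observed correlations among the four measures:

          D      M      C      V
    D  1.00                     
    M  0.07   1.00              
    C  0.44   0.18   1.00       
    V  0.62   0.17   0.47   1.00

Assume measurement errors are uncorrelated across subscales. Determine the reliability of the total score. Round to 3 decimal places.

0.881

Var(D+M+C+V) = 4 + 2·[0.07 + 0.44 + 0.62 + 0.18 + 0.17 + 0.47] = 4 + 3.9 = 7.9.
With uncorrelated errors the cross-covariances are all true-score covariance, so they carry over unchanged; only the diagonal terms shrink to ρᵢσᵢ².
True-score variance = [0.71 + 0.67 + 0.84 + 0.84] + 3.9 = 3.06 + 3.9 = 6.96.
Reliability = 6.96 / 7.9 = 0.881.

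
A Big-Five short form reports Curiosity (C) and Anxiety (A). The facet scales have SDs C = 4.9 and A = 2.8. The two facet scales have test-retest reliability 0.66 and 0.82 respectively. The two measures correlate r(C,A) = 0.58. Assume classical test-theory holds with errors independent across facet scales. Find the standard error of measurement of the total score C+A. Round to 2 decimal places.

Var(total) = 31.85 + 15.9152 = 47.7652.
True-score variance = 22.2754 + 15.9152 = 38.1906, so reliability = 0.7995.
Error variance = 47.7652 − 38.1906 = 9.5746; SEM = √9.5746 = 3.09.

3.09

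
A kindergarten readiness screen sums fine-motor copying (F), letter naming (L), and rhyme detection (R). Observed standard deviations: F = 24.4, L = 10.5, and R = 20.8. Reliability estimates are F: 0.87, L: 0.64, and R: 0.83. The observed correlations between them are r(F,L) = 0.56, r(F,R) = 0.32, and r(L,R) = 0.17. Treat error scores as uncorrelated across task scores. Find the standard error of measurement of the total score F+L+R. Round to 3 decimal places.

Var(total) = 1138.25 + 686.013 = 1824.26.
True-score variance = 947.614 + 686.013 = 1633.63, so reliability = 0.8955.
Error variance = 1824.26 − 1633.63 = 190.636; SEM = √190.636 = 13.807.

13.807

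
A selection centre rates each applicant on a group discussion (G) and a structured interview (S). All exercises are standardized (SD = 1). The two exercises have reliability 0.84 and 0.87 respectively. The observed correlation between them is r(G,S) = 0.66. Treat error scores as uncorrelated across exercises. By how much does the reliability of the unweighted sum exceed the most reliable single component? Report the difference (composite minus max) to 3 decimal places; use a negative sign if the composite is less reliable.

Var(sum) = 2 + 1.32 = 3.32; true-score variance = 1.71 + 1.32 = 3.03; composite reliability = 0.9127.
Max component reliability = 0.8700.
Difference = 0.9127 − 0.8700 = 0.043.

0.043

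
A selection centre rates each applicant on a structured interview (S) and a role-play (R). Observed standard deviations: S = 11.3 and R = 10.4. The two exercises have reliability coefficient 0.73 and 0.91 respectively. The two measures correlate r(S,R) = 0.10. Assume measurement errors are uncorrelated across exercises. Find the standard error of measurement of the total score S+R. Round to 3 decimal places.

6.649

Var(total) = 235.85 + 23.504 = 259.354.
True-score variance = 191.639 + 23.504 = 215.143, so reliability = 0.8295.
Error variance = 259.354 − 215.143 = 44.2107; SEM = √44.2107 = 6.649.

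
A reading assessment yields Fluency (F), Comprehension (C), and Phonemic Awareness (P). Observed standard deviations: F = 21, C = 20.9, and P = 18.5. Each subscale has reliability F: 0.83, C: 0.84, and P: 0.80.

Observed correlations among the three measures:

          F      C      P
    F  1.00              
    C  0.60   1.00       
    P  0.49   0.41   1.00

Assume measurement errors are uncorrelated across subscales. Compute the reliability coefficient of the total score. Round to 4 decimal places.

0.9127

Var(F+C+P) = 21² + 20.9² + 18.5² + 2·[21·20.9·0.60 + 21·18.5·0.49 + 20.9·18.5·0.41] = 1220.06 + 1224.46 = 2444.52.
Under uncorrelated errors the observed covariances equal the true-score covariances, so only the own-variance terms attenuate.
True-score variance = [21²·0.83 + 20.9²·0.84 + 18.5²·0.80] + 1224.46 = 1006.75 + 1224.46 = 2231.21.
Reliability = 2231.21 / 2444.52 = 0.9127.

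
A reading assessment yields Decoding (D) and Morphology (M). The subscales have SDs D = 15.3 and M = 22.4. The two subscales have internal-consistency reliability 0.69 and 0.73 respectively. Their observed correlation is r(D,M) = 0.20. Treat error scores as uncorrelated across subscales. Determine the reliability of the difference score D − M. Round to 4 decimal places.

0.6525

Var(D−M) = 15.3² + 22.4² − 2·15.3·22.4·0.20 = 735.85 − 137.088 = 598.762.
Because errors are independent across components, Cov(Tᵢ,Tⱼ) = Cov(Xᵢ,Xⱼ); the off-diagonal part of the true-score variance is the same as above.
True-score variance = [15.3²·0.69 + 22.4²·0.73] − 137.088 = 527.807 − 137.088 = 390.719.
Reliability = 390.719 / 598.762 = 0.6525.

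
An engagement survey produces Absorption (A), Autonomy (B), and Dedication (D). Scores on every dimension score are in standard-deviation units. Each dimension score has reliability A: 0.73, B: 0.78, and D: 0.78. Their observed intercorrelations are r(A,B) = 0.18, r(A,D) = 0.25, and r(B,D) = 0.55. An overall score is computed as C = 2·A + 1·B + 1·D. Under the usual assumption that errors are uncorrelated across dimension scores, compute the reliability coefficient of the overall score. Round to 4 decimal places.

Var(C) = 2² + 1 + 1 + 2·[2·0.18 + 2·0.25 + 0.55] = 6 + 2.82 = 8.82.
With uncorrelated errors the cross-covariances are all true-score covariance, so they carry over unchanged; only the diagonal terms shrink to ρᵢσᵢ².
True-score variance = [2²·0.73 + 0.78 + 0.78] + 2.82 = 4.48 + 2.82 = 7.3.
Reliability = 7.3 / 8.82 = 0.8277.

0.8277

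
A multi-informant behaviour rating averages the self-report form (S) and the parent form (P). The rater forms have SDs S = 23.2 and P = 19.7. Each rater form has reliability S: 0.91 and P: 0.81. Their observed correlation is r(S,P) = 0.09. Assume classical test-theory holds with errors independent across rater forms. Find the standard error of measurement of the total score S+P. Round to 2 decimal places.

11.05

Var(total) = 926.33 + 82.2672 = 1008.6.
True-score variance = 804.151 + 82.2672 = 886.418, so reliability = 0.8789.
Error variance = 1008.6 − 886.418 = 122.179; SEM = √122.179 = 11.05.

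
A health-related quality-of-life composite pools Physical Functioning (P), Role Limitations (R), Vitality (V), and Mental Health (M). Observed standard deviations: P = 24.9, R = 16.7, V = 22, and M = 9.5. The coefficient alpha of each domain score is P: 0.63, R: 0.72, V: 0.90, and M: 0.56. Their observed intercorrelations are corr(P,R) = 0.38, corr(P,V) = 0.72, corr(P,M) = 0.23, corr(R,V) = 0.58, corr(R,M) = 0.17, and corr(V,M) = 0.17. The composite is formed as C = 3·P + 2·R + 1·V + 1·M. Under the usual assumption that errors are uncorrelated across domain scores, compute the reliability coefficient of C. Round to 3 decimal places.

0.809

Var(C) = 3²·24.9² + 2²·16.7² + 22² + 9.5² + 2·[6·24.9·16.7·0.38 + 3·24.9·22·0.72 + 3·24.9·9.5·0.23 + 2·16.7·22·0.58 + 2·16.7·9.5·0.17 + 22·9.5·0.17] = 7269.9 + 5620.43 = 12890.3.
With uncorrelated errors the cross-covariances are all true-score covariance, so they carry over unchanged; only the diagonal terms shrink to ρᵢσᵢ².
True-score variance = [3²·24.9²·0.63 + 2²·16.7²·0.72 + 22²·0.90 + 9.5²·0.56] + 5620.43 = 4804.8 + 5620.43 = 10425.2.
Reliability = 10425.2 / 12890.3 = 0.809.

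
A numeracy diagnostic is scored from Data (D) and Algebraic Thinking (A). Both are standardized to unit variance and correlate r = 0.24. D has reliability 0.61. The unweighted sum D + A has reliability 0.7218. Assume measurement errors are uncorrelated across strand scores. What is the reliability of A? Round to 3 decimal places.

Var(D+A) = 2 + 2·0.24 = 2.480.
True-score variance = ρ_D + ρ_A + 2·0.24, so 0.7218 = (0.61 + ρ_A + 0.48) / 2.480.
ρ_A = 0.7218·2.480 − 0.61 − 0.48 = 0.700.

0.700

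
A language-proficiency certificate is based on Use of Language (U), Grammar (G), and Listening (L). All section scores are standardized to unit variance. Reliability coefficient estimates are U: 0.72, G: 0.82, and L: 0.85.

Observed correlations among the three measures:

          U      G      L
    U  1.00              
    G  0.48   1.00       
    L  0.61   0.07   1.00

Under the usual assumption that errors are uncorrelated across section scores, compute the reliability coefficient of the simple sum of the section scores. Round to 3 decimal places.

0.885

Var(U+G+L) = 3 + 2·[0.48 + 0.61 + 0.07] = 3 + 2.32 = 5.32.
With uncorrelated errors the cross-covariances are all true-score covariance, so they carry over unchanged; only the diagonal terms shrink to ρᵢσᵢ².
True-score variance = [0.72 + 0.82 + 0.85] + 2.32 = 2.39 + 2.32 = 4.71.
Reliability = 4.71 / 5.32 = 0.885.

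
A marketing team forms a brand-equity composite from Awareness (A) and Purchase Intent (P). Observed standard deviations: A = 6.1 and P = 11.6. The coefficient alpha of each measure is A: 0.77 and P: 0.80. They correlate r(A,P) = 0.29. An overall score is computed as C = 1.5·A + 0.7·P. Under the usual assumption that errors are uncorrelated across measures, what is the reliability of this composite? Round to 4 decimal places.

Var(C) = 1.5²·6.1² + 0.7²·11.6² + 2·[1.05·6.1·11.6·0.29] = 149.657 + 43.0928 = 192.75.
Because errors are independent across components, Cov(Tᵢ,Tⱼ) = Cov(Xᵢ,Xⱼ); the off-diagonal part of the true-score variance is the same as above.
True-score variance = [1.5²·6.1²·0.77 + 0.7²·11.6²·0.80] + 43.0928 = 117.214 + 43.0928 = 160.307.
Reliability = 160.307 / 192.75 = 0.8317.

0.8317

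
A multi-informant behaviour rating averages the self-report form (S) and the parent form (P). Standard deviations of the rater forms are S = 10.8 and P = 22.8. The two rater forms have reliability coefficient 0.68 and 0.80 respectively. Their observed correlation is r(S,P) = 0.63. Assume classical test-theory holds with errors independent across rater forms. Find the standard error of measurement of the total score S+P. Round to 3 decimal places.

Var(total) = 636.48 + 310.262 = 946.742.
True-score variance = 495.187 + 310.262 = 805.45, so reliability = 0.8508.
Error variance = 946.742 − 805.45 = 141.293; SEM = √141.293 = 11.887.

11.887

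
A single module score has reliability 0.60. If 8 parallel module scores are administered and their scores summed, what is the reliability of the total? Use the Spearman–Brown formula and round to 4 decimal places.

0.9231

ρ_k = kρ / (1 + (k−1)ρ) = 8·0.60 / (1 + 7·0.60) = 4.800 / 5.200 = 0.9231.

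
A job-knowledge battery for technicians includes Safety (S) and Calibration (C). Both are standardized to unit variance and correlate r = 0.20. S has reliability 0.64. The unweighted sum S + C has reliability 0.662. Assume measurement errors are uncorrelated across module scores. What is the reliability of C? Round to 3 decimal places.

Var(S+C) = 2 + 2·0.20 = 2.400.
True-score variance = ρ_S + ρ_C + 2·0.20, so 0.662 = (0.64 + ρ_C + 0.40) / 2.400.
ρ_C = 0.662·2.400 − 0.64 − 0.40 = 0.549.

0.549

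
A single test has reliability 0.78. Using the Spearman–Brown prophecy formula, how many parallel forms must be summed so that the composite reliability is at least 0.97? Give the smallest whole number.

10

k ≥ ρ*(1−ρ₁)/(ρ₁(1−ρ*)) = 0.97·0.22 / (0.78·0.03) = 9.120.
Smallest integer k = 10.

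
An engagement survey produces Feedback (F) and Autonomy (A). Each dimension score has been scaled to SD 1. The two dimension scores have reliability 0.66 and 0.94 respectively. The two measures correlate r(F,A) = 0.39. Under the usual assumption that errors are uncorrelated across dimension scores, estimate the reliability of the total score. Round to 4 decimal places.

0.8561

Var(F+A) = 2 + 2·[0.39] = 2 + 0.78 = 2.78.
Under uncorrelated errors the observed covariances equal the true-score covariances, so only the own-variance terms attenuate.
True-score variance = [0.66 + 0.94] + 0.78 = 1.6 + 0.78 = 2.38.
Reliability = 2.38 / 2.78 = 0.8561.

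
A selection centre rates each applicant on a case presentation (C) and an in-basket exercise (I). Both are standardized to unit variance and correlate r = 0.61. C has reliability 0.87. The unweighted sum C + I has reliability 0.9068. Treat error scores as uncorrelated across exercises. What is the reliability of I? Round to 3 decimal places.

0.830

Var(C+I) = 2 + 2·0.61 = 3.220.
True-score variance = ρ_C + ρ_I + 2·0.61, so 0.9068 = (0.87 + ρ_I + 1.22) / 3.220.
ρ_I = 0.9068·3.220 − 0.87 − 1.22 = 0.830.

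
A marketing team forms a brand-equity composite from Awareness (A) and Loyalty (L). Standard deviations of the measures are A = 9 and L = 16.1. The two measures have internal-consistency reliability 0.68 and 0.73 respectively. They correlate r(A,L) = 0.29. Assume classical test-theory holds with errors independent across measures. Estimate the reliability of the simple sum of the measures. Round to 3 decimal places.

Var(A+L) = 9² + 16.1² + 2·[9·16.1·0.29] = 340.21 + 84.042 = 424.252.
Because errors are independent across components, Cov(Tᵢ,Tⱼ) = Cov(Xᵢ,Xⱼ); the off-diagonal part of the true-score variance is the same as above.
True-score variance = [9²·0.68 + 16.1²·0.73] + 84.042 = 244.303 + 84.042 = 328.345.
Reliability = 328.345 / 424.252 = 0.774.

0.774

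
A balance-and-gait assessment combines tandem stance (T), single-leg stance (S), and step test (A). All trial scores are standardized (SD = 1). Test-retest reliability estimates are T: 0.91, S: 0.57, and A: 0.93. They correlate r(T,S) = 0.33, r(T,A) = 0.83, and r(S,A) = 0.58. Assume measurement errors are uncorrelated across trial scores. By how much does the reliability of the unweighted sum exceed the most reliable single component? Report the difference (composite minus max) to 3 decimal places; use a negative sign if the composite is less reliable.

-0.021

Var(sum) = 3 + 3.48 = 6.48; true-score variance = 2.41 + 3.48 = 5.89; composite reliability = 0.9090.
Max component reliability = 0.9300.
Difference = 0.9090 − 0.9300 = -0.021.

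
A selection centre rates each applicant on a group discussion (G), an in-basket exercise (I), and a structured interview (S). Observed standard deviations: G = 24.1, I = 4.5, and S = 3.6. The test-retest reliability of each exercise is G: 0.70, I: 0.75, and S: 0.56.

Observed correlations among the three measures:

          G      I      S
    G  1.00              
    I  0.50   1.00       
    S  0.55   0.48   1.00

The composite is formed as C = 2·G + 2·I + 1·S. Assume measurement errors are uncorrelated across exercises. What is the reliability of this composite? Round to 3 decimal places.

Var(C) = 2²·24.1² + 2²·4.5² + 3.6² + 2·[4·24.1·4.5·0.50 + 2·24.1·3.6·0.55 + 2·4.5·3.6·0.48] = 2417.2 + 655.776 = 3072.98.
Because errors are independent across components, Cov(Tᵢ,Tⱼ) = Cov(Xᵢ,Xⱼ); the off-diagonal part of the true-score variance is the same as above.
True-score variance = [2²·24.1²·0.70 + 2²·4.5²·0.75 + 3.6²·0.56] + 655.776 = 1694.28 + 655.776 = 2350.05.
Reliability = 2350.05 / 3072.98 = 0.765.

0.765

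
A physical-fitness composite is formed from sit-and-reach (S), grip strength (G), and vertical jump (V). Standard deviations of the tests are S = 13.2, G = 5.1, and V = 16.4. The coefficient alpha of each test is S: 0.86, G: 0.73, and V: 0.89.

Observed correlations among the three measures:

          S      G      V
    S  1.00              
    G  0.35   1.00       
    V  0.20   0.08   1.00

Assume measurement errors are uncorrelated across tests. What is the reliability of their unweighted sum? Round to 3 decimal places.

0.901

Var(S+G+V) = 13.2² + 5.1² + 16.4² + 2·[13.2·5.1·0.35 + 13.2·16.4·0.20 + 5.1·16.4·0.08] = 469.21 + 147.098 = 616.308.
Under uncorrelated errors the observed covariances equal the true-score covariances, so only the own-variance terms attenuate.
True-score variance = [13.2²·0.86 + 5.1²·0.73 + 16.4²·0.89] + 147.098 = 408.208 + 147.098 = 555.306.
Reliability = 555.306 / 616.308 = 0.901.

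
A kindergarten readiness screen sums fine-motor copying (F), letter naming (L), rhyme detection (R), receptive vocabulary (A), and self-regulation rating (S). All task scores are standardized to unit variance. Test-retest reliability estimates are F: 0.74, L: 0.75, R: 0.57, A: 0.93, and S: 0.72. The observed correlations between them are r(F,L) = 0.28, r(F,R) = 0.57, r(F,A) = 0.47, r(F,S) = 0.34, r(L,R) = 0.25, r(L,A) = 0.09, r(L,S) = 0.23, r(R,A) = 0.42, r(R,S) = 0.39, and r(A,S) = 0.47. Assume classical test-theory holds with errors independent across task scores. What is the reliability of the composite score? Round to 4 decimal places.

0.8927

Var(F+L+R+A+S) = 5 + 2·[0.28 + 0.57 + 0.47 + 0.34 + 0.25 + 0.09 + 0.23 + 0.42 + 0.39 + 0.47] = 5 + 7.02 = 12.02.
Under uncorrelated errors the observed covariances equal the true-score covariances, so only the own-variance terms attenuate.
True-score variance = [0.74 + 0.75 + 0.57 + 0.93 + 0.72] + 7.02 = 3.71 + 7.02 = 10.73.
Reliability = 10.73 / 12.02 = 0.8927.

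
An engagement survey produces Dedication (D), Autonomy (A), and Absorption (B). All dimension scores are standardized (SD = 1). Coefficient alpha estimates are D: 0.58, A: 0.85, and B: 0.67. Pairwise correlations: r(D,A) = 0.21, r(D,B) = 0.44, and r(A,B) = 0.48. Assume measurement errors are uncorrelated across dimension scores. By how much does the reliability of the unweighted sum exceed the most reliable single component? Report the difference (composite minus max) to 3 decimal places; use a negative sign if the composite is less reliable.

Var(sum) = 3 + 2.26 = 5.26; true-score variance = 2.1 + 2.26 = 4.36; composite reliability = 0.8289.
Max component reliability = 0.8500.
Difference = 0.8289 − 0.8500 = -0.021.

-0.021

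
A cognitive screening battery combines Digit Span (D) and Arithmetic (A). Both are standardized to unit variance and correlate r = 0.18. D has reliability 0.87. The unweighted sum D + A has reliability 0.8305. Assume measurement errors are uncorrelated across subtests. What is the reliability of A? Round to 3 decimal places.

Var(D+A) = 2 + 2·0.18 = 2.360.
True-score variance = ρ_D + ρ_A + 2·0.18, so 0.8305 = (0.87 + ρ_A + 0.36) / 2.360.
ρ_A = 0.8305·2.360 − 0.87 − 0.36 = 0.730.

0.730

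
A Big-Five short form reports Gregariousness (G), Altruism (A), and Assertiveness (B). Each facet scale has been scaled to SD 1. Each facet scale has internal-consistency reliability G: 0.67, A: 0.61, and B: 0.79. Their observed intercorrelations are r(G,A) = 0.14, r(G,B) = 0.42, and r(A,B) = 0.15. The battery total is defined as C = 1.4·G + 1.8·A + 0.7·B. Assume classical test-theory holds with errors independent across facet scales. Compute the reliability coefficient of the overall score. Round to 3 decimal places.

Var(C) = 1.4² + 1.8² + 0.7² + 2·[2.52·0.14 + 0.98·0.42 + 1.26·0.15] = 5.69 + 1.9068 = 7.5968.
With uncorrelated errors the cross-covariances are all true-score covariance, so they carry over unchanged; only the diagonal terms shrink to ρᵢσᵢ².
True-score variance = [1.4²·0.67 + 1.8²·0.61 + 0.7²·0.79] + 1.9068 = 3.6767 + 1.9068 = 5.5835.
Reliability = 5.5835 / 7.5968 = 0.735.

0.735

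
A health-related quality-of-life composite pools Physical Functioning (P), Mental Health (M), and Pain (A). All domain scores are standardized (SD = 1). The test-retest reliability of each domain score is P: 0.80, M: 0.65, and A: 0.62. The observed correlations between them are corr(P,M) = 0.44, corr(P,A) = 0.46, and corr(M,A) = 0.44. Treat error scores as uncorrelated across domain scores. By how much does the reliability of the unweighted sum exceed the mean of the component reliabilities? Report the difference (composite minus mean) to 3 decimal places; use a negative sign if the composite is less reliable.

Var(sum) = 3 + 2.68 = 5.68; true-score variance = 2.07 + 2.68 = 4.75; composite reliability = 0.8363.
Mean component reliability = 0.6900.
Difference = 0.8363 − 0.6900 = 0.146.

0.146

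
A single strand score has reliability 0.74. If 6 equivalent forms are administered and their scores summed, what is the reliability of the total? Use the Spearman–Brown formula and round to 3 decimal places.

0.945

ρ_k = kρ / (1 + (k−1)ρ) = 6·0.74 / (1 + 5·0.74) = 4.440 / 4.700 = 0.945.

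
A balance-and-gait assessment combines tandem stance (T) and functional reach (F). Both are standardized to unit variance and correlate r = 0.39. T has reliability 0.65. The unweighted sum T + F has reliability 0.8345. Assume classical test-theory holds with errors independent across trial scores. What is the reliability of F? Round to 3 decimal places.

Var(T+F) = 2 + 2·0.39 = 2.780.
True-score variance = ρ_T + ρ_F + 2·0.39, so 0.8345 = (0.65 + ρ_F + 0.78) / 2.780.
ρ_F = 0.8345·2.780 − 0.65 − 0.78 = 0.890.

0.890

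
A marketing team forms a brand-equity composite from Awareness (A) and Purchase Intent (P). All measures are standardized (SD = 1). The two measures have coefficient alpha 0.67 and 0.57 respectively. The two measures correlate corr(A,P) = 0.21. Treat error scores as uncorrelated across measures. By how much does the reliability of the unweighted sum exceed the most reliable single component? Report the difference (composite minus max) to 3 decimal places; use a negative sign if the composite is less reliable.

0.016

Var(sum) = 2 + 0.42 = 2.42; true-score variance = 1.24 + 0.42 = 1.66; composite reliability = 0.6860.
Max component reliability = 0.6700.
Difference = 0.6860 − 0.6700 = 0.016.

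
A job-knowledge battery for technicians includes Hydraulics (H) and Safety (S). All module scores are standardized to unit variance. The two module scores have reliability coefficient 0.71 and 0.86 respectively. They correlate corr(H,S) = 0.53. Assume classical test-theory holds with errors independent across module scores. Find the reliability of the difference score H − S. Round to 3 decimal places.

Var(H−S) = 1 + 1 − 2·0.53 = 2 − 1.06 = 0.94.
Because errors are independent across components, Cov(Tᵢ,Tⱼ) = Cov(Xᵢ,Xⱼ); the off-diagonal part of the true-score variance is the same as above.
True-score variance = [0.71 + 0.86] − 1.06 = 1.57 − 1.06 = 0.51.
Reliability = 0.51 / 0.94 = 0.543.

0.543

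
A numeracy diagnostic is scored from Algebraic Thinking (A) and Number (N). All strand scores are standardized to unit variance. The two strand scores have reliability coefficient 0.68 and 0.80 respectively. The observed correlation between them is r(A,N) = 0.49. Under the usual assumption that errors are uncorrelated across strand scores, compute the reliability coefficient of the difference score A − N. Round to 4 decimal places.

Var(A−N) = 1 + 1 − 2·0.49 = 2 − 0.98 = 1.02.
Because errors are independent across components, Cov(Tᵢ,Tⱼ) = Cov(Xᵢ,Xⱼ); the off-diagonal part of the true-score variance is the same as above.
True-score variance = [0.68 + 0.80] − 0.98 = 1.48 − 0.98 = 0.5.
Reliability = 0.5 / 1.02 = 0.4902.

0.4902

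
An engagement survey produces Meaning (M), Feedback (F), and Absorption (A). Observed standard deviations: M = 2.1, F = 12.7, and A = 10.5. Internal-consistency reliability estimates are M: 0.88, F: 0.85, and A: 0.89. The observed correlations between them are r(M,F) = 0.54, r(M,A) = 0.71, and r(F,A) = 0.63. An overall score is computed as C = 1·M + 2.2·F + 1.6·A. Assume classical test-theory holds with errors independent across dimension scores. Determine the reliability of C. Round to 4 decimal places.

0.9161

Var(C) = 2.1² + 2.2²·12.7² + 1.6²·10.5² + 2·[2.2·2.1·12.7·0.54 + 1.6·2.1·10.5·0.71 + 3.52·12.7·10.5·0.63] = 1067.29 + 704.899 = 1772.19.
Because errors are independent across components, Cov(Tᵢ,Tⱼ) = Cov(Xᵢ,Xⱼ); the off-diagonal part of the true-score variance is the same as above.
True-score variance = [2.1²·0.88 + 2.2²·12.7²·0.85 + 1.6²·10.5²·0.89] + 704.899 = 918.621 + 704.899 = 1623.52.
Reliability = 1623.52 / 1772.19 = 0.9161.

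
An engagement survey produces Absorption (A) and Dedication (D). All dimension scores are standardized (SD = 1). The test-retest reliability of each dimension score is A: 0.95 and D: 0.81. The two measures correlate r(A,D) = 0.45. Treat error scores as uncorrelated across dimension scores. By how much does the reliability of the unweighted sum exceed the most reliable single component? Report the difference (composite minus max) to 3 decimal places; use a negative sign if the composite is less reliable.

Var(sum) = 2 + 0.9 = 2.9; true-score variance = 1.76 + 0.9 = 2.66; composite reliability = 0.9172.
Max component reliability = 0.9500.
Difference = 0.9172 − 0.9500 = -0.033.

-0.033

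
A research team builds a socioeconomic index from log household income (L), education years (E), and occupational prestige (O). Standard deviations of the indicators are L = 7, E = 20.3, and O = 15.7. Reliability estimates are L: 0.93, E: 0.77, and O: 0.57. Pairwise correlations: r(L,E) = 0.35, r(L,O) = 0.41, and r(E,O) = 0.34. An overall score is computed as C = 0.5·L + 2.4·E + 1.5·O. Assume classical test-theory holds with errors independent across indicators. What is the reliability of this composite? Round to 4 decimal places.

Var(C) = 0.5²·7² + 2.4²·20.3² + 1.5²·15.7² + 2·[1.2·7·20.3·0.35 + 0.75·7·15.7·0.41 + 3.6·20.3·15.7·0.34] = 2940.49 + 967.155 = 3907.65.
Because errors are independent across components, Cov(Tᵢ,Tⱼ) = Cov(Xᵢ,Xⱼ); the off-diagonal part of the true-score variance is the same as above.
True-score variance = [0.5²·7²·0.93 + 2.4²·20.3²·0.77 + 1.5²·15.7²·0.57] + 967.155 = 2155.22 + 967.155 = 3122.37.
Reliability = 3122.37 / 3907.65 = 0.7990.

0.7990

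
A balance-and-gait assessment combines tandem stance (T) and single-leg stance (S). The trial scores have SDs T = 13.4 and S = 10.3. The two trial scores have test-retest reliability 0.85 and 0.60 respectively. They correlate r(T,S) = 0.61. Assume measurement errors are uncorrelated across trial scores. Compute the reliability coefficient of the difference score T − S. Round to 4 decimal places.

Var(T−S) = 13.4² + 10.3² − 2·13.4·10.3·0.61 = 285.65 − 168.384 = 117.266.
Because errors are independent across components, Cov(Tᵢ,Tⱼ) = Cov(Xᵢ,Xⱼ); the off-diagonal part of the true-score variance is the same as above.
True-score variance = [13.4²·0.85 + 10.3²·0.60] − 168.384 = 216.28 − 168.384 = 47.8956.
Reliability = 47.8956 / 117.266 = 0.4084.

0.4084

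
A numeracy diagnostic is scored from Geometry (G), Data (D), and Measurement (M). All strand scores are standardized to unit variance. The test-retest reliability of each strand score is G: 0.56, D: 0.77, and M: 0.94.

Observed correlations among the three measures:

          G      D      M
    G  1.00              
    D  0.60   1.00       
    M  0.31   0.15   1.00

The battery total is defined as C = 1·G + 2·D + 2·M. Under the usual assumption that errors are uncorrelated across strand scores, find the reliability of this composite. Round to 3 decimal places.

Var(C) = 1 + 2² + 2² + 2·[2·0.60 + 2·0.31 + 4·0.15] = 9 + 4.84 = 13.84.
With uncorrelated errors the cross-covariances are all true-score covariance, so they carry over unchanged; only the diagonal terms shrink to ρᵢσᵢ².
True-score variance = [0.56 + 2²·0.77 + 2²·0.94] + 4.84 = 7.4 + 4.84 = 12.24.
Reliability = 12.24 / 13.84 = 0.884.

0.884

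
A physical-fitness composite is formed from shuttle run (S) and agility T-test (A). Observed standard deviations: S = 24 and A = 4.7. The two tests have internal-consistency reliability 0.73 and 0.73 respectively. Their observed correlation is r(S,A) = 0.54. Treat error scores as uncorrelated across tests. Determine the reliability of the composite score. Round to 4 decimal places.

Var(S+A) = 24² + 4.7² + 2·[24·4.7·0.54] = 598.09 + 121.824 = 719.914.
With uncorrelated errors the cross-covariances are all true-score covariance, so they carry over unchanged; only the diagonal terms shrink to ρᵢσᵢ².
True-score variance = [24²·0.73 + 4.7²·0.73] + 121.824 = 436.606 + 121.824 = 558.43.
Reliability = 558.43 / 719.914 = 0.7757.

0.7757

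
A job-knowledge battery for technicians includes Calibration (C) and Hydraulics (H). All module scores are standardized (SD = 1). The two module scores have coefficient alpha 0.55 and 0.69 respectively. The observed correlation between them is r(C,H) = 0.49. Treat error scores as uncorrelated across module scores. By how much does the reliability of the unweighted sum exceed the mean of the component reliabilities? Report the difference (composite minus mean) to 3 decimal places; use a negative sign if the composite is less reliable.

Var(sum) = 2 + 0.98 = 2.98; true-score variance = 1.24 + 0.98 = 2.22; composite reliability = 0.7450.
Mean component reliability = 0.6200.
Difference = 0.7450 − 0.6200 = 0.125.

0.125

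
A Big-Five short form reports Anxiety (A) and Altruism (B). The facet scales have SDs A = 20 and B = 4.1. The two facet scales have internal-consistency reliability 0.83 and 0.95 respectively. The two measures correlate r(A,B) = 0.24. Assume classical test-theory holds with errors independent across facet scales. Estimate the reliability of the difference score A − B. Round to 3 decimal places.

Var(A−B) = 20² + 4.1² − 2·20·4.1·0.24 = 416.81 − 39.36 = 377.45.
With uncorrelated errors the cross-covariances are all true-score covariance, so they carry over unchanged; only the diagonal terms shrink to ρᵢσᵢ².
True-score variance = [20²·0.83 + 4.1²·0.95] − 39.36 = 347.969 − 39.36 = 308.609.
Reliability = 308.609 / 377.45 = 0.818.

0.818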